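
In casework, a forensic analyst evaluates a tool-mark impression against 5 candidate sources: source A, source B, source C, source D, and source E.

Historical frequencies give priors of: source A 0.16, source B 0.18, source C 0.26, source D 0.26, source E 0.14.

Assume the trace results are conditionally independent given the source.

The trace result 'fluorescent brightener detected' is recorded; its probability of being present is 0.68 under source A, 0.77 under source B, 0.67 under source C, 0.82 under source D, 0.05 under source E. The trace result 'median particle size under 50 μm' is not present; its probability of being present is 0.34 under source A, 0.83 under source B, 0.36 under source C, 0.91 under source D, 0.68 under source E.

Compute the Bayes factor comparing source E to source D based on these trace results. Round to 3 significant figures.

Take the product of per-trace result likelihoods under each hypothesis (using 1 − P(present | H) for each absent trace result), then divide.
  source E: 0.05 × (1 − 0.68) = 0.016
  source D: 0.82 × (1 − 0.91) = 0.0738
Bayes factor = 0.016 / 0.0738 ≈ 0.217

0.217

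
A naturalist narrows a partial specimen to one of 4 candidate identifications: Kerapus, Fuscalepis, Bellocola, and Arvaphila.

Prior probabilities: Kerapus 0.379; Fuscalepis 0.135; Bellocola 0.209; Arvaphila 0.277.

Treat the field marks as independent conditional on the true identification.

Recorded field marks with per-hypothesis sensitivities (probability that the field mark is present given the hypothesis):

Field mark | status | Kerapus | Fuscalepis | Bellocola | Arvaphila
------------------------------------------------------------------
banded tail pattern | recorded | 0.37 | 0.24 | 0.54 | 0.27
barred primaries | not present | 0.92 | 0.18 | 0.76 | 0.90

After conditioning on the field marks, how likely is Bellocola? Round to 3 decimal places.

For each hypothesis, the unnormalized posterior weight is prior × product of the field mark likelihoods (using 1 − P(present | H) for each absent field mark):
  Kerapus: 0.379 × 0.37 × (1 − 0.92) = 0.011218
  Fuscalepis: 0.135 × 0.24 × (1 − 0.18) = 0.026568
  Bellocola: 0.209 × 0.54 × (1 − 0.76) = 0.027086
  Arvaphila: 0.277 × 0.27 × (1 − 0.90) = 0.007479
Normalizing constant Z = 0.011218 + 0.026568 + 0.027086 + 0.007479 = 0.072352.
P(Bellocola | evidence) = 0.027086 / 0.072352 ≈ 0.374.

0.374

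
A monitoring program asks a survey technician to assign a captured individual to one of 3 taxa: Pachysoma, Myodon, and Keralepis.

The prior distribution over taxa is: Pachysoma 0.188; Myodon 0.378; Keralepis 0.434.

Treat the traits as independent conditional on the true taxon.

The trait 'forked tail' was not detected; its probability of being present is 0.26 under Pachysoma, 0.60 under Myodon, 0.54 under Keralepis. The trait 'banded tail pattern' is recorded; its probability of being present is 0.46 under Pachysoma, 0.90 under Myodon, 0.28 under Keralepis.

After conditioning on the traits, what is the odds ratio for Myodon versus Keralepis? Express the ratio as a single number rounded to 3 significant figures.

2.43

Posterior odds equal prior odds times the likelihood ratio; only the two competing hypotheses matter (using 1 − P(present | H) for each absent trait).
  Myodon: 0.378 × (1 − 0.60) × 0.90 = 0.13608
  Keralepis: 0.434 × (1 − 0.54) × 0.28 = 0.055899
Odds(Myodon : Keralepis) = 0.13608 / 0.055899 ≈ 2.43.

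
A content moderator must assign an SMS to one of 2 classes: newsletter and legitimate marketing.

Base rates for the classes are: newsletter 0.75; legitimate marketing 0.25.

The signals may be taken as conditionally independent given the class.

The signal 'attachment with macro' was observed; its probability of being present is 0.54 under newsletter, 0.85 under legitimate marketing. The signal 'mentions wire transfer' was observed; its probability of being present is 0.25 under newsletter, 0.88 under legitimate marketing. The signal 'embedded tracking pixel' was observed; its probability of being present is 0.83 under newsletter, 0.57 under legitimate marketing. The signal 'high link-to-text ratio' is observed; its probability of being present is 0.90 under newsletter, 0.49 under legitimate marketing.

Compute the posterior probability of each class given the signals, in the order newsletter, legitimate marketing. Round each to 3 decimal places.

For each hypothesis, the unnormalized posterior weight is prior × product of the signal likelihoods:
  newsletter: 0.75 × 0.54 × 0.25 × 0.83 × 0.90 = 0.075634
  legitimate marketing: 0.25 × 0.85 × 0.88 × 0.57 × 0.49 = 0.052229
The unnormalized weights sum to 0.12786.
P(newsletter | evidence) = 0.075634 / 0.12786 ≈ 0.592
P(legitimate marketing | evidence) = 0.052229 / 0.12786 ≈ 0.408

0.592, 0.408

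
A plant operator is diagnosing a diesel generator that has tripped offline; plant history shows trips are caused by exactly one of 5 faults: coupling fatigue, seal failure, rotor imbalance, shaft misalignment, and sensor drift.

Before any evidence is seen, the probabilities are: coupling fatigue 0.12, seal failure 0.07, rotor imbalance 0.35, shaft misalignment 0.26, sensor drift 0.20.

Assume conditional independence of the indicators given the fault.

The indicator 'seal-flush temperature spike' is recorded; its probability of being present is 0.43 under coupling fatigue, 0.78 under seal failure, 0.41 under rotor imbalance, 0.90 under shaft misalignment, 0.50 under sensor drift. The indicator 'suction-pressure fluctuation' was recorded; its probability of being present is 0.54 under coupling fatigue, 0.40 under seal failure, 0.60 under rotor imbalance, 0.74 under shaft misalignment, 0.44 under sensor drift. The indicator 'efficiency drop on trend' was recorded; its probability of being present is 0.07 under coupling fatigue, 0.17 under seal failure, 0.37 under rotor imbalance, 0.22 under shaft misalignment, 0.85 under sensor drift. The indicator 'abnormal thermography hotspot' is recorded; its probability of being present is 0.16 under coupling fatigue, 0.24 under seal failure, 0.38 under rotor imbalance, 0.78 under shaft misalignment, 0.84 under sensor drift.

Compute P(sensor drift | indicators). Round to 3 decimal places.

For each hypothesis, the unnormalized posterior weight is prior × product of the indicator likelihoods:
  coupling fatigue: 0.12 × 0.43 × 0.54 × 0.07 × 0.16 = 0.00031208
  seal failure: 0.07 × 0.78 × 0.40 × 0.17 × 0.24 = 0.00089107
  rotor imbalance: 0.35 × 0.41 × 0.60 × 0.37 × 0.38 = 0.012106
  shaft misalignment: 0.26 × 0.90 × 0.74 × 0.22 × 0.78 = 0.029714
  sensor drift: 0.20 × 0.50 × 0.44 × 0.85 × 0.84 = 0.031416
Marginal likelihood of the evidence = 0.074439.
P(sensor drift | evidence) = 0.031416 / 0.074439 ≈ 0.422.

0.422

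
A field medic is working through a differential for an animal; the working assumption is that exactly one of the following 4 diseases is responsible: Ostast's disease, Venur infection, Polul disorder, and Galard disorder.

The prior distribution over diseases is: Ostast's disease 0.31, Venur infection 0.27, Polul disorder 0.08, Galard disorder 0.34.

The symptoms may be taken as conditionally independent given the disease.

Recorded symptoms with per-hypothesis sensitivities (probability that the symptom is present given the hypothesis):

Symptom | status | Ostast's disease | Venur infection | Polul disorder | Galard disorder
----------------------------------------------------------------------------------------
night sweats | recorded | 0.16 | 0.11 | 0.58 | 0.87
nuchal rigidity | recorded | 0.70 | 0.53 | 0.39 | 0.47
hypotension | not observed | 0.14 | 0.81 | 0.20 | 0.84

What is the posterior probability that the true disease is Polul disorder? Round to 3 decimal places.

0.208

Multiply each prior by the joint likelihood of the symptom pattern (using 1 − P(present | H) for each absent symptom):
  Ostast's disease: 0.31 × 0.16 × 0.70 × (1 − 0.14) = 0.029859
  Venur infection: 0.27 × 0.11 × 0.53 × (1 − 0.81) = 0.0029908
  Polul disorder: 0.08 × 0.58 × 0.39 × (1 − 0.20) = 0.014477
  Galard disorder: 0.34 × 0.87 × 0.47 × (1 − 0.84) = 0.022244
Marginal likelihood of the evidence = 0.069571.
P(Polul disorder | evidence) = 0.014477 / 0.069571 ≈ 0.208.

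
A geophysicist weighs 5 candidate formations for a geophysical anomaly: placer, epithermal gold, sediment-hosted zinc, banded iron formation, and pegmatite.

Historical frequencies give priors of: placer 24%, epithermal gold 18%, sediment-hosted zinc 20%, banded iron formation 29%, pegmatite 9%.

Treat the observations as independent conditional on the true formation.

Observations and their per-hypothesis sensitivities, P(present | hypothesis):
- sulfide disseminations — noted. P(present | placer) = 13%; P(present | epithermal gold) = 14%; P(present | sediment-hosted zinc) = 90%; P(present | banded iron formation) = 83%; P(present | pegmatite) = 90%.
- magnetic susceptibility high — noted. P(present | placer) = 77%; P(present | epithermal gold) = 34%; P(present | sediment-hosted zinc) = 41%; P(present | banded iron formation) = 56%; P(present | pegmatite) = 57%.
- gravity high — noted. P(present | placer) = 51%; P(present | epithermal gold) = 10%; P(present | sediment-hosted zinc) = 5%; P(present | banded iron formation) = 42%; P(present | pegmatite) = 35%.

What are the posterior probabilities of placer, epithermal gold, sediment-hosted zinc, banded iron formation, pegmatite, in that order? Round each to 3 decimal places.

0.137, 0.010, 0.041, 0.632, 0.180

By Bayes' rule with conditional independence, the unnormalized weight for each hypothesis is prior × ∏ likelihoods:
  placer: 0.24 × 0.13 × 0.77 × 0.51 = 0.012252
  epithermal gold: 0.18 × 0.14 × 0.34 × 0.10 = 0.0008568
  sediment-hosted zinc: 0.20 × 0.90 × 0.41 × 0.05 = 0.00369
  banded iron formation: 0.29 × 0.83 × 0.56 × 0.42 = 0.056613
  pegmatite: 0.09 × 0.90 × 0.57 × 0.35 = 0.016159
Marginal likelihood of the evidence = 0.089571.
P(placer | evidence) = 0.012252 / 0.089571 ≈ 0.137
P(epithermal gold | evidence) = 0.0008568 / 0.089571 ≈ 0.010
P(sediment-hosted zinc | evidence) = 0.00369 / 0.089571 ≈ 0.041
P(banded iron formation | evidence) = 0.056613 / 0.089571 ≈ 0.632
P(pegmatite | evidence) = 0.016159 / 0.089571 ≈ 0.180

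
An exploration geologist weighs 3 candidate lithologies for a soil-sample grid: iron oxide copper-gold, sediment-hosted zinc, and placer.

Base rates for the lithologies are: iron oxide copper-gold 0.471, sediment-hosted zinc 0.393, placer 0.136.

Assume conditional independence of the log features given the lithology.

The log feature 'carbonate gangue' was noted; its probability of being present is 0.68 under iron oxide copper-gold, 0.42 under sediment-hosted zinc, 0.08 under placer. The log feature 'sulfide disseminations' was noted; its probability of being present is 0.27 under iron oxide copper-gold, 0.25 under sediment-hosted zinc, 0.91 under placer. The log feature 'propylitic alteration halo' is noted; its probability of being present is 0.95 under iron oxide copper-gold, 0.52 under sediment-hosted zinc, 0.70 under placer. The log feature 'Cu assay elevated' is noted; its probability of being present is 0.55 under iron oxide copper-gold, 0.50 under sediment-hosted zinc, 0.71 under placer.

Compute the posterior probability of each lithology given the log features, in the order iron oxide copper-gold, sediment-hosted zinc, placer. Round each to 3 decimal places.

For each hypothesis, the unnormalized posterior weight is prior × product of the log feature likelihoods:
  iron oxide copper-gold: 0.471 × 0.68 × 0.27 × 0.95 × 0.55 = 0.045184
  sediment-hosted zinc: 0.393 × 0.42 × 0.25 × 0.52 × 0.50 = 0.010729
  placer: 0.136 × 0.08 × 0.91 × 0.70 × 0.71 = 0.0049207
Marginal likelihood of the evidence = 0.060833.
P(iron oxide copper-gold | evidence) = 0.045184 / 0.060833 ≈ 0.743
P(sediment-hosted zinc | evidence) = 0.010729 / 0.060833 ≈ 0.176
P(placer | evidence) = 0.0049207 / 0.060833 ≈ 0.081

0.743, 0.176, 0.081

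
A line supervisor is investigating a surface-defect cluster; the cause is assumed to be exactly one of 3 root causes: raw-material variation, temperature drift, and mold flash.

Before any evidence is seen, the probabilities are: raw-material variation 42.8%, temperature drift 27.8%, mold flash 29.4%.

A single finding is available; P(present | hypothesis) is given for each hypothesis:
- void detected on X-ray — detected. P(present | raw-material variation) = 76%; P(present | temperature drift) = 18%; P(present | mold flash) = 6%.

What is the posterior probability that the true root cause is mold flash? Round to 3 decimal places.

0.045

For each hypothesis, the unnormalized posterior weight is prior × likelihood:
  raw-material variation: 0.428 × 0.76 = 0.32528
  temperature drift: 0.278 × 0.18 = 0.05004
  mold flash: 0.294 × 0.06 = 0.01764
The unnormalized weights sum to 0.39296.
P(mold flash | evidence) = 0.01764 / 0.39296 ≈ 0.045.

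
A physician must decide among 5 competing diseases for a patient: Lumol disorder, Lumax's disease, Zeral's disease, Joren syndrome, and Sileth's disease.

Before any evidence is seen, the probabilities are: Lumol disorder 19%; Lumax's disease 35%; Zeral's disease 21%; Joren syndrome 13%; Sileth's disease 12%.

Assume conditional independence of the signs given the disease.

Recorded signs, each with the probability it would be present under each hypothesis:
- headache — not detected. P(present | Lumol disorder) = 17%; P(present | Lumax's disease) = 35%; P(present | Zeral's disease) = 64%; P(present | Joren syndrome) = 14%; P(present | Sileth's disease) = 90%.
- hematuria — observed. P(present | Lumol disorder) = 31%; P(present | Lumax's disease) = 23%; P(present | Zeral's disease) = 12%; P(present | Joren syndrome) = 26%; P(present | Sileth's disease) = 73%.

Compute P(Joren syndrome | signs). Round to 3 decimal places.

For each hypothesis, the unnormalized posterior weight is prior × product of the sign likelihoods (using 1 − P(present | H) for each absent sign):
  Lumol disorder: 0.19 × (1 − 0.17) × 0.31 = 0.048887
  Lumax's disease: 0.35 × (1 − 0.35) × 0.23 = 0.052325
  Zeral's disease: 0.21 × (1 − 0.64) × 0.12 = 0.009072
  Joren syndrome: 0.13 × (1 − 0.14) × 0.26 = 0.029068
  Sileth's disease: 0.12 × (1 − 0.90) × 0.73 = 0.00876
Normalizing constant Z = 0.048887 + 0.052325 + 0.009072 + 0.029068 + 0.00876 = 0.14811.
P(Joren syndrome | evidence) = 0.029068 / 0.14811 ≈ 0.196.

0.196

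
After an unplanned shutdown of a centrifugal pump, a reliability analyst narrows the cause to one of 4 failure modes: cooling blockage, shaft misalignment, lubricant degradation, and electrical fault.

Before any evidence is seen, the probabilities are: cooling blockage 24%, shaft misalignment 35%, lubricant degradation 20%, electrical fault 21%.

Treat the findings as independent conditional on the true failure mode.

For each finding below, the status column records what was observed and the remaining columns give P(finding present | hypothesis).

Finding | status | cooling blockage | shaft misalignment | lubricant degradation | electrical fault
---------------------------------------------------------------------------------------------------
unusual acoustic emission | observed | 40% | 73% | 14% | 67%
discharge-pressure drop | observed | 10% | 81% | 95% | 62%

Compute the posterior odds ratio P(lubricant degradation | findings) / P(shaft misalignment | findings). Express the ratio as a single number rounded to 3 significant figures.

Unnormalized posterior weight (prior times the finding likelihoods) for each of the two hypotheses:
  lubricant degradation: 0.20 × 0.14 × 0.95 = 0.0266
  shaft misalignment: 0.35 × 0.73 × 0.81 = 0.20696
Odds(lubricant degradation : shaft misalignment) = 0.0266 / 0.20696 ≈ 0.129.

0.129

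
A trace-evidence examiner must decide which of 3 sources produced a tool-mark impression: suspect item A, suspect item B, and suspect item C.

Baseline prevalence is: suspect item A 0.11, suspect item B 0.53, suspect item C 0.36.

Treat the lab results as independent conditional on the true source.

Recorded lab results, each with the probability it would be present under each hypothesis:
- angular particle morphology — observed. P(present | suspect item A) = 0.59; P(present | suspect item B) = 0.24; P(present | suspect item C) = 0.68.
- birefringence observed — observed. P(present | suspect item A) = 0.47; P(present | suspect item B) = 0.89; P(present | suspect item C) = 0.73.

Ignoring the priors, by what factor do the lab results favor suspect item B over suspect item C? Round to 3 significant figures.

The Bayes factor is the ratio of the joint likelihoods of the lab result pattern under the two hypotheses.
  suspect item B: 0.24 × 0.89 = 0.2136
  suspect item C: 0.68 × 0.73 = 0.4964
Bayes factor = 0.2136 / 0.4964 ≈ 0.430

0.430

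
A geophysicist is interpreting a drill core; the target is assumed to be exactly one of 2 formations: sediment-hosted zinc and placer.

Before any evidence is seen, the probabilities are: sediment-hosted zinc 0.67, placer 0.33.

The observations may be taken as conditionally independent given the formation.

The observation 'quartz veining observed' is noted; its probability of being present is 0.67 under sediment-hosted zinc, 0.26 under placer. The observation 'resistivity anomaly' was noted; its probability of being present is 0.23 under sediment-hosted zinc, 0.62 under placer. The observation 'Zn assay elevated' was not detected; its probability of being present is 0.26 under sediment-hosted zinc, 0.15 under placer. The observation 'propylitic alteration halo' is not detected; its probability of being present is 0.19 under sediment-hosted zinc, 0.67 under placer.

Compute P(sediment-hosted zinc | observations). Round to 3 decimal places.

0.806

Multiply each prior by the joint likelihood of the evidence pattern (using 1 − P(present | H) for each absent observation):
  sediment-hosted zinc: 0.67 × 0.67 × 0.23 × (1 − 0.26) × (1 − 0.19) = 0.061886
  placer: 0.33 × 0.26 × 0.62 × (1 − 0.15) × (1 − 0.67) = 0.014921
Marginal likelihood of the evidence = 0.076808.
P(sediment-hosted zinc | evidence) = 0.061886 / 0.076808 ≈ 0.806.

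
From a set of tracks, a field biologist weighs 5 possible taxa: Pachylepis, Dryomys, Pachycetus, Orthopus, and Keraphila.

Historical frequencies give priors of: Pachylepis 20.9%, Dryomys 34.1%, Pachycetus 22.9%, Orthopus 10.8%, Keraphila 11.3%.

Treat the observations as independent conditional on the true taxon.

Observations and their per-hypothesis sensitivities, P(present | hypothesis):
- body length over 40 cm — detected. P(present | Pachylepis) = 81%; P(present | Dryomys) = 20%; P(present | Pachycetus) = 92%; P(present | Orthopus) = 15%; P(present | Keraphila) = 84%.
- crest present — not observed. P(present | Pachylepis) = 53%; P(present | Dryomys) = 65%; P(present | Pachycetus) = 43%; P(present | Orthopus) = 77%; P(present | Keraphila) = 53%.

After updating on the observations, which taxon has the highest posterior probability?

By Bayes' rule with conditional independence, the unnormalized weight for each hypothesis is prior × ∏ likelihoods (using 1 − P(present | H) for each absent observation):
  Pachylepis: 0.209 × 0.81 × (1 − 0.53) = 0.079566
  Dryomys: 0.341 × 0.20 × (1 − 0.65) = 0.02387
  Pachycetus: 0.229 × 0.92 × (1 − 0.43) = 0.12009
  Orthopus: 0.108 × 0.15 × (1 − 0.77) = 0.003726
  Keraphila: 0.113 × 0.84 × (1 − 0.53) = 0.044612
The unnormalized weights sum to 0.27186.
P(Pachylepis | evidence) ≈ 0.079566 / 0.27186 ≈ 0.293
P(Dryomys | evidence) ≈ 0.02387 / 0.27186 ≈ 0.088
P(Pachycetus | evidence) ≈ 0.12009 / 0.27186 ≈ 0.442
P(Orthopus | evidence) ≈ 0.003726 / 0.27186 ≈ 0.014
P(Keraphila | evidence) ≈ 0.044612 / 0.27186 ≈ 0.164
The largest is 0.442, so Pachycetus is most probable.

Pachycetus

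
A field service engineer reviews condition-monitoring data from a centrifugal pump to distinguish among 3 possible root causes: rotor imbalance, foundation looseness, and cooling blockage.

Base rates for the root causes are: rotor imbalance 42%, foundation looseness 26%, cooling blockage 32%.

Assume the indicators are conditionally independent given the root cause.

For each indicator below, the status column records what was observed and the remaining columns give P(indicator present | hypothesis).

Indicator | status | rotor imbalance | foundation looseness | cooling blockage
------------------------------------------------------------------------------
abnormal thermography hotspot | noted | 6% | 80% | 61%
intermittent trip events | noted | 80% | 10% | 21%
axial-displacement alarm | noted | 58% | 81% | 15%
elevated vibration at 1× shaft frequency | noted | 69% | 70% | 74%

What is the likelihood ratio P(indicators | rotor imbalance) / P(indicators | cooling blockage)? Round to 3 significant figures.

Joint likelihood of the indicator pattern under each hypothesis:
  rotor imbalance: 0.06 × 0.80 × 0.58 × 0.69 = 0.01921
  cooling blockage: 0.61 × 0.21 × 0.15 × 0.74 = 0.014219
Bayes factor = 0.01921 / 0.014219 ≈ 1.35

1.35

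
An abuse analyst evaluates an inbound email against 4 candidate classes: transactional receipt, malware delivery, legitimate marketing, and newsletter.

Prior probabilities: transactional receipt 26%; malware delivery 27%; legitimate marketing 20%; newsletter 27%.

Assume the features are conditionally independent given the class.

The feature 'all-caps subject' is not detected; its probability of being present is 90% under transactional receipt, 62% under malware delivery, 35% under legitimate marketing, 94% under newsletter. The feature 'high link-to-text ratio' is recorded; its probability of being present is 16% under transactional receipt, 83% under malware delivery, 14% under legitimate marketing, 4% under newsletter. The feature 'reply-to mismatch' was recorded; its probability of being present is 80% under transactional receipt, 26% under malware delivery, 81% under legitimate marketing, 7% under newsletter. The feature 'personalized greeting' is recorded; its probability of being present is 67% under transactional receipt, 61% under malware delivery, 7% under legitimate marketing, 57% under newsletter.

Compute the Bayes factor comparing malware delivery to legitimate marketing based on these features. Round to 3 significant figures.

The Bayes factor is the ratio of the joint likelihoods of the feature pattern under the two hypotheses (using 1 − P(present | H) for each absent feature).
  malware delivery: (1 − 0.62) × 0.83 × 0.26 × 0.61 = 0.050022
  legitimate marketing: (1 − 0.35) × 0.14 × 0.81 × 0.07 = 0.0051597
Bayes factor = 0.050022 / 0.0051597 ≈ 9.69

9.69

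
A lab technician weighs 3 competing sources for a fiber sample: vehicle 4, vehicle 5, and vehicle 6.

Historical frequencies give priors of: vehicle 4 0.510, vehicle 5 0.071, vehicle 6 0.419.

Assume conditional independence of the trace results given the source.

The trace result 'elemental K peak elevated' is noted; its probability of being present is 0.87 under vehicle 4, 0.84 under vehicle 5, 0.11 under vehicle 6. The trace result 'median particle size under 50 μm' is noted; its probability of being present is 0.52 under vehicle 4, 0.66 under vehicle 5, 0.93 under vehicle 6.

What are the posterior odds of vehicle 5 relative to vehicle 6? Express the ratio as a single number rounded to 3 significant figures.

Unnormalized posterior weight (prior times the trace result likelihoods) for each of the two hypotheses:
  vehicle 5: 0.071 × 0.84 × 0.66 = 0.039362
  vehicle 6: 0.419 × 0.11 × 0.93 = 0.042864
Odds(vehicle 5 : vehicle 6) = 0.039362 / 0.042864 ≈ 0.918.

0.918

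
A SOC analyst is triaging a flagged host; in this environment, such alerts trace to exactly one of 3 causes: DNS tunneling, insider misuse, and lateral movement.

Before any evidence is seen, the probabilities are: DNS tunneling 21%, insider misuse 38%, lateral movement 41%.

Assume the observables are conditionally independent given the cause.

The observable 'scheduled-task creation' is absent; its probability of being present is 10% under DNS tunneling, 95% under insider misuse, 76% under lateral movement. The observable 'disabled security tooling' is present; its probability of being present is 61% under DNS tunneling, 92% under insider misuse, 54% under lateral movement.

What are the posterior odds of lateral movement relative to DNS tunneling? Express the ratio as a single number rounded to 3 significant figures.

Posterior odds equal prior odds times the likelihood ratio; only the two competing hypotheses matter (using 1 − P(present | H) for each absent observable).
  lateral movement: 0.41 × (1 − 0.76) × 0.54 = 0.053136
  DNS tunneling: 0.21 × (1 − 0.10) × 0.61 = 0.11529
Posterior odds = 0.053136 / 0.11529 ≈ 0.461.

0.461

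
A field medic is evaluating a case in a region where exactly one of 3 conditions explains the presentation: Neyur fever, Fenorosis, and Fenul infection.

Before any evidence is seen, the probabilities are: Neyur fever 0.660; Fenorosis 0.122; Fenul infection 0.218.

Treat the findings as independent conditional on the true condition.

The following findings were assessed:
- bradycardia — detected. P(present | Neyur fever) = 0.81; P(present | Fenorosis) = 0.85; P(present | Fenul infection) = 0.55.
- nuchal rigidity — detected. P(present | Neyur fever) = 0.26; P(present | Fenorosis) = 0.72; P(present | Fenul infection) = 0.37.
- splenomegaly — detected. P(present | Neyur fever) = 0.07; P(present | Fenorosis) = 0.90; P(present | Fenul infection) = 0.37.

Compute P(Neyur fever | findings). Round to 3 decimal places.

Multiply each prior by the joint likelihood of the evidence pattern:
  Neyur fever: 0.660 × 0.81 × 0.26 × 0.07 = 0.0097297
  Fenorosis: 0.122 × 0.85 × 0.72 × 0.90 = 0.067198
  Fenul infection: 0.218 × 0.55 × 0.37 × 0.37 = 0.016414
Marginal likelihood of the evidence = 0.093342.
P(Neyur fever | evidence) = 0.0097297 / 0.093342 ≈ 0.104.

0.104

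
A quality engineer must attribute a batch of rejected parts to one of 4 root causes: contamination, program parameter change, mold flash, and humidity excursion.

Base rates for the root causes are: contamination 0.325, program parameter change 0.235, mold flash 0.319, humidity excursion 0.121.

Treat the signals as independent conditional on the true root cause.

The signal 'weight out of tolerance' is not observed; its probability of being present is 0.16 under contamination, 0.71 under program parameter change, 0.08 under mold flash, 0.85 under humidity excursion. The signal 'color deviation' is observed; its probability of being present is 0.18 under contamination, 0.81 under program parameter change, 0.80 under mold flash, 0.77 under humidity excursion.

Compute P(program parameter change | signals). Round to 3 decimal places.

0.156

By Bayes' rule with conditional independence, the unnormalized weight for each hypothesis is prior × ∏ likelihoods (using 1 − P(present | H) for each absent signal):
  contamination: 0.325 × (1 − 0.16) × 0.18 = 0.04914
  program parameter change: 0.235 × (1 − 0.71) × 0.81 = 0.055202
  mold flash: 0.319 × (1 − 0.08) × 0.80 = 0.23478
  humidity excursion: 0.121 × (1 − 0.85) × 0.77 = 0.013976
Marginal likelihood of the evidence = 0.3531.
P(program parameter change | evidence) = 0.055202 / 0.3531 ≈ 0.156.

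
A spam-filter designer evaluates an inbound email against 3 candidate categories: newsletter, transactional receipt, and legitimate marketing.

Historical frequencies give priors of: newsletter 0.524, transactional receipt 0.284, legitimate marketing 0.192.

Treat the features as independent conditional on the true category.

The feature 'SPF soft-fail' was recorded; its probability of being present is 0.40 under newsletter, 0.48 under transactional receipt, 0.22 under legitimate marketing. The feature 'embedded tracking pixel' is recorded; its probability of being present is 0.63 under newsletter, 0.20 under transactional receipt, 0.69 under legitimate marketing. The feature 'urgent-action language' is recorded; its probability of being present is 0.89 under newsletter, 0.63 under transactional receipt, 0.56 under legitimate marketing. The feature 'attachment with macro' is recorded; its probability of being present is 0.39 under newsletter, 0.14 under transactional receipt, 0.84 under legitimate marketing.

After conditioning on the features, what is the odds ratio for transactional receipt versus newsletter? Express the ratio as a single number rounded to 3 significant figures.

0.0525

Unnormalized posterior weight (prior times the feature likelihoods) for each of the two hypotheses:
  transactional receipt: 0.284 × 0.48 × 0.20 × 0.63 × 0.14 = 0.0024047
  newsletter: 0.524 × 0.40 × 0.63 × 0.89 × 0.39 = 0.045834
Odds(transactional receipt : newsletter) = 0.0024047 / 0.045834 ≈ 0.0525.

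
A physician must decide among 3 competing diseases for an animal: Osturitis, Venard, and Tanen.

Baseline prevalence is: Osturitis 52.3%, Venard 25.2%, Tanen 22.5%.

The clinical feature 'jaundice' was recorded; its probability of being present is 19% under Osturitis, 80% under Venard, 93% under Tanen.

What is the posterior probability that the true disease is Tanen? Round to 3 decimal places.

0.410

By Bayes' rule, the unnormalized weight for each hypothesis is prior × likelihood:
  Osturitis: 0.523 × 0.19 = 0.09937
  Venard: 0.252 × 0.80 = 0.2016
  Tanen: 0.225 × 0.93 = 0.20925
Marginal likelihood of the evidence = 0.51022.
P(Tanen | evidence) = 0.20925 / 0.51022 ≈ 0.410.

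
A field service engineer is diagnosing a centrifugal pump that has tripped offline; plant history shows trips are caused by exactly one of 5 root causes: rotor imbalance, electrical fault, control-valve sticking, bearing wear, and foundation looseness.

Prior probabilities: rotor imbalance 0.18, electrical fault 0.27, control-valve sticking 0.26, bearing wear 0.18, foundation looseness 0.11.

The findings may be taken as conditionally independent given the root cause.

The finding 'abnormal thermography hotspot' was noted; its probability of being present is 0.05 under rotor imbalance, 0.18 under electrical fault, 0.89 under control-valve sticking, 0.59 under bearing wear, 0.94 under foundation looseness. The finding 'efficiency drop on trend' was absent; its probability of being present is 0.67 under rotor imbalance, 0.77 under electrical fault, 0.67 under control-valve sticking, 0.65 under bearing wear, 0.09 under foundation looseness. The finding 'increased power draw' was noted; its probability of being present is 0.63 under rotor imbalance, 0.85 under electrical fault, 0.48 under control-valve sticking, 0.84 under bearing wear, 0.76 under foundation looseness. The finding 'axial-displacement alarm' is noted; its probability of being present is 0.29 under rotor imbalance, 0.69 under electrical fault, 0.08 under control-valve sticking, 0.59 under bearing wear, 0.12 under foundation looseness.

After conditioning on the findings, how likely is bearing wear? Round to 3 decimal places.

0.497

By Bayes' rule with conditional independence, the unnormalized weight for each hypothesis is prior × ∏ likelihoods (using 1 − P(present | H) for each absent finding):
  rotor imbalance: 0.18 × 0.05 × (1 − 0.67) × 0.63 × 0.29 = 0.00054262
  electrical fault: 0.27 × 0.18 × (1 − 0.77) × 0.85 × 0.69 = 0.0065559
  control-valve sticking: 0.26 × 0.89 × (1 − 0.67) × 0.48 × 0.08 = 0.0029323
  bearing wear: 0.18 × 0.59 × (1 − 0.65) × 0.84 × 0.59 = 0.018421
  foundation looseness: 0.11 × 0.94 × (1 − 0.09) × 0.76 × 0.12 = 0.0085814
Normalizing constant Z = 0.00054262 + 0.0065559 + 0.0029323 + 0.018421 + 0.0085814 = 0.037034.
P(bearing wear | evidence) = 0.018421 / 0.037034 ≈ 0.497.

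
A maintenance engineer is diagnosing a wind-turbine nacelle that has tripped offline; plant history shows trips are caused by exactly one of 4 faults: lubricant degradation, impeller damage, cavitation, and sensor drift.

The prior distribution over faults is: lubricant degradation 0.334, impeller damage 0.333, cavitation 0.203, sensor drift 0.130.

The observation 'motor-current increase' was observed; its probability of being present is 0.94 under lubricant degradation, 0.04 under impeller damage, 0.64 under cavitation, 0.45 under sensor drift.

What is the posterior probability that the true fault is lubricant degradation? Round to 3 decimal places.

0.609

By Bayes' rule, the unnormalized weight for each hypothesis is prior × likelihood:
  lubricant degradation: 0.334 × 0.94 = 0.31396
  impeller damage: 0.333 × 0.04 = 0.01332
  cavitation: 0.203 × 0.64 = 0.12992
  sensor drift: 0.130 × 0.45 = 0.0585
The unnormalized weights sum to 0.5157.
P(lubricant degradation | evidence) = 0.31396 / 0.5157 ≈ 0.609.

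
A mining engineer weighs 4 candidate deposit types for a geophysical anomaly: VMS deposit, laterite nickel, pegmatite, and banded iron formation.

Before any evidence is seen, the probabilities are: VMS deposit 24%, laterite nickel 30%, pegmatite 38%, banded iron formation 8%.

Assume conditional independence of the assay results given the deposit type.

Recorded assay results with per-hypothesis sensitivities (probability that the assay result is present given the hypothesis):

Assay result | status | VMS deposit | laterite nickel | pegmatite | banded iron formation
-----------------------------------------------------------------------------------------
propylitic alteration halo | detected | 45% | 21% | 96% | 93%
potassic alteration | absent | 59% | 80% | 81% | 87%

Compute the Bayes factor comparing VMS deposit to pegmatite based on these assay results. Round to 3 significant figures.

Joint likelihood of the assay result pattern under each hypothesis (using 1 − P(present | H) for each absent assay result):
  VMS deposit: 0.45 × (1 − 0.59) = 0.1845
  pegmatite: 0.96 × (1 − 0.81) = 0.1824
Bayes factor = 0.1845 / 0.1824 ≈ 1.01

1.01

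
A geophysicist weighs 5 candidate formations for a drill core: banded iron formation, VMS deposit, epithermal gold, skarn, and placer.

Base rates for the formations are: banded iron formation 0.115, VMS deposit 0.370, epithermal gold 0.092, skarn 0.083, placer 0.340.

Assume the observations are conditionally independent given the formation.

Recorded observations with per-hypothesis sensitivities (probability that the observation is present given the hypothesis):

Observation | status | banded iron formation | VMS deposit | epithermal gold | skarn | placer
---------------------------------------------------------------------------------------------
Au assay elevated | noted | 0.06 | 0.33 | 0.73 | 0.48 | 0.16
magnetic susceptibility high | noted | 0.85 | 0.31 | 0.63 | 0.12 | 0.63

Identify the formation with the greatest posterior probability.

epithermal gold

For each hypothesis, the unnormalized posterior weight is prior × product of the observation likelihoods:
  banded iron formation: 0.115 × 0.06 × 0.85 = 0.005865
  VMS deposit: 0.370 × 0.33 × 0.31 = 0.037851
  epithermal gold: 0.092 × 0.73 × 0.63 = 0.042311
  skarn: 0.083 × 0.48 × 0.12 = 0.0047808
  placer: 0.340 × 0.16 × 0.63 = 0.034272
Normalizing constant Z = 0.005865 + 0.037851 + 0.042311 + 0.0047808 + 0.034272 = 0.12508.
P(banded iron formation | evidence) ≈ 0.005865 / 0.12508 ≈ 0.047
P(VMS deposit | evidence) ≈ 0.037851 / 0.12508 ≈ 0.303
P(epithermal gold | evidence) ≈ 0.042311 / 0.12508 ≈ 0.338
P(skarn | evidence) ≈ 0.0047808 / 0.12508 ≈ 0.038
P(placer | evidence) ≈ 0.034272 / 0.12508 ≈ 0.274
The largest is 0.338, so epithermal gold is most probable.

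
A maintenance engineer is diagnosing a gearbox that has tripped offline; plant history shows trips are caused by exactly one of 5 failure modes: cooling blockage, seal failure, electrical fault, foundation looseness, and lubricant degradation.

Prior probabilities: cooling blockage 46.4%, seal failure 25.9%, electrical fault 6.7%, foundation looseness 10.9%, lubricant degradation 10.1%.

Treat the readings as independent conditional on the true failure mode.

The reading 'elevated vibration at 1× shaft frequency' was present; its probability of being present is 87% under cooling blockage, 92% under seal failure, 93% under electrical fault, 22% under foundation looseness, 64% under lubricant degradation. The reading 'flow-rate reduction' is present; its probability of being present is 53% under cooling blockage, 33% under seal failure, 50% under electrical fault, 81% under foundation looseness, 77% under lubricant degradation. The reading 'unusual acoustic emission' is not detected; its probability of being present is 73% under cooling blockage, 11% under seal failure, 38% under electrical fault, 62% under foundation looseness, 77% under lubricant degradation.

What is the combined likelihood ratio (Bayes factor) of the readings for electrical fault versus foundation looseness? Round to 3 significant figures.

4.26

Take the product of per-reading likelihoods under each hypothesis (using 1 − P(present | H) for each absent reading), then divide.
  electrical fault: 0.93 × 0.50 × (1 − 0.38) = 0.2883
  foundation looseness: 0.22 × 0.81 × (1 − 0.62) = 0.067716
Bayes factor = 0.2883 / 0.067716 ≈ 4.26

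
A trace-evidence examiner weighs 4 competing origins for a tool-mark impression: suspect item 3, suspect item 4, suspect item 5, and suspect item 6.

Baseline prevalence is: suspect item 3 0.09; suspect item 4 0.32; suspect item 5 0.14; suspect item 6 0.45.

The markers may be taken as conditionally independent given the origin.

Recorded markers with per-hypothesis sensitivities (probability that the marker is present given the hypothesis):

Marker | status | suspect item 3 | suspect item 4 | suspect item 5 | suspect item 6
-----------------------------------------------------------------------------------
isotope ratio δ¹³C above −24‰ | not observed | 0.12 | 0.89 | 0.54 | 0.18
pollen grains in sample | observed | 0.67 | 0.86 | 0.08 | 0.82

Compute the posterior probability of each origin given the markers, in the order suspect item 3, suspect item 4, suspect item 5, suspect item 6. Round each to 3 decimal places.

0.136, 0.077, 0.013, 0.774

Multiply each prior by the joint likelihood of the marker pattern (using 1 − P(present | H) for each absent marker):
  suspect item 3: 0.09 × (1 − 0.12) × 0.67 = 0.053064
  suspect item 4: 0.32 × (1 − 0.89) × 0.86 = 0.030272
  suspect item 5: 0.14 × (1 − 0.54) × 0.08 = 0.005152
  suspect item 6: 0.45 × (1 − 0.18) × 0.82 = 0.30258
Normalizing constant Z = 0.053064 + 0.030272 + 0.005152 + 0.30258 = 0.39107.
P(suspect item 3 | evidence) = 0.053064 / 0.39107 ≈ 0.136
P(suspect item 4 | evidence) = 0.030272 / 0.39107 ≈ 0.077
P(suspect item 5 | evidence) = 0.005152 / 0.39107 ≈ 0.013
P(suspect item 6 | evidence) = 0.30258 / 0.39107 ≈ 0.774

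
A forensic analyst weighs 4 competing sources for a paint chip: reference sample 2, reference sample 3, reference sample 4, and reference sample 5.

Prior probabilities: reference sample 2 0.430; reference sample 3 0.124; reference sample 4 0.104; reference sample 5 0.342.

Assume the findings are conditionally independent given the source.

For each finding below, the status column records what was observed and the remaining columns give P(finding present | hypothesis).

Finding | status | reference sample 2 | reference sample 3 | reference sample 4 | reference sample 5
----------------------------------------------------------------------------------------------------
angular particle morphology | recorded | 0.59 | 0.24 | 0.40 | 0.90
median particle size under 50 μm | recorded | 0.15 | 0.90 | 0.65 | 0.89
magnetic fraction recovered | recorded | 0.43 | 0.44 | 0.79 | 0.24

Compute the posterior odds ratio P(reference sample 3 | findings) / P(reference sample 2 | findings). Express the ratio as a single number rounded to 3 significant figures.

The normalizing constant cancels in an odds ratio, so compute prior × likelihood for the two hypotheses only:
  reference sample 3: 0.124 × 0.24 × 0.90 × 0.44 = 0.011785
  reference sample 2: 0.430 × 0.59 × 0.15 × 0.43 = 0.016364
Posterior odds = 0.011785 / 0.016364 ≈ 0.720.

0.720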